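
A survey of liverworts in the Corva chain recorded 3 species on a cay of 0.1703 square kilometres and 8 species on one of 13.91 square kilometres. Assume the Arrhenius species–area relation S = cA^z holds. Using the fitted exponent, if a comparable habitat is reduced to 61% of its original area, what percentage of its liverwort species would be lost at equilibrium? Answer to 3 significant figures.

z = ln(8/3) / ln(13.91/0.1703) = 0.9808 / 4.4028 = 0.2228
S_new/S_old = (A_new/A_old)^z = 0.61^0.2228 = exp(0.2228 × -0.4943) = 0.8957
Fraction lost = 1 − 0.8957 = 0.1043

10.4%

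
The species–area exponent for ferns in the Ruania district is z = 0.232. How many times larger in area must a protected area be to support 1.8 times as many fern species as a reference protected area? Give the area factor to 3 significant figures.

(A₂/A₁)^0.232 = 1.8, so A₂/A₁ = 1.8^(1/0.232) = 1.8^4.31
ln(A₂/A₁) = ln 1.8 / 0.232 = 0.5878 / 0.232 = 2.5336
A₂/A₁ = e^2.5336 ≈ 12.6

12.6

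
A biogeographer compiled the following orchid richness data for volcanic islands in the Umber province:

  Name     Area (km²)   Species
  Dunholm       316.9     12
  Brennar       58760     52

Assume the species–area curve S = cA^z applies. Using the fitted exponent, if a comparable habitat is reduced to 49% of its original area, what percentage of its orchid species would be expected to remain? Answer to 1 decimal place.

81.8%

z = ln(52/12) / ln(58760/316.9) = 1.4663 / 5.2226 = 0.2808
S_new/S_old = (A_new/A_old)^z = 0.49^0.2808 = exp(0.2808 × -0.7133) = 0.8185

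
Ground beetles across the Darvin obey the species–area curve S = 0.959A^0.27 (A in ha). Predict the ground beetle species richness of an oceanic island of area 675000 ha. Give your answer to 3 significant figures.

S = 0.959 × 675000^0.27
ln S = ln 0.959 + 0.27 × ln 675000 = -0.0419 + 0.27 × 13.4225 = 3.5822
S = e^3.5822 ≈ 35.95

36.0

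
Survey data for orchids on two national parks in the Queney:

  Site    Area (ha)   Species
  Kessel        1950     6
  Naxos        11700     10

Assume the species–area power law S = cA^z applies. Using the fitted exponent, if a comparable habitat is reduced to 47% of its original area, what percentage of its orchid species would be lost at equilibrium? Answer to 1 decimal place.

19.4%

z = ln(10/6) / ln(11700/1950) = 0.5108 / 1.7918 = 0.2851
S_new/S_old = (A_new/A_old)^z = 0.47^0.2851 = exp(0.2851 × -0.7550) = 0.8063
Fraction lost = 1 − 0.8063 = 0.1937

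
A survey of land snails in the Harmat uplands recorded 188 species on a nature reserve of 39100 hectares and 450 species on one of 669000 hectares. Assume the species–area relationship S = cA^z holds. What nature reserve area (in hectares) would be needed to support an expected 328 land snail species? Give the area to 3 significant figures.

239000 hectares

z = ln(450/188) / ln(669000/39100) = 0.8728 / 2.8397 = 0.3074
c = 188 / 39100^0.3074 = 188 / 25.79 = 7.289
A = (328/7.289)^(1/0.3074) ⇒ ln A = ln(45)/0.3074 = 12.3847
A = e^12.3847 ≈ 239109 hectares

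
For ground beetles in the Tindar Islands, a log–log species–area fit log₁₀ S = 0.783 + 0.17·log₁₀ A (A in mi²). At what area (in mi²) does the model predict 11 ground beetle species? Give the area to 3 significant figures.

33.1 mi²

11 = 6.067 × A^0.17  ⇒  A^0.17 = 11/6.067 = 1.813
ln A = ln(1.813) / 0.17 = 0.5950 / 0.17 = 3.4998
A = e^3.4998 ≈ 33.11 mi²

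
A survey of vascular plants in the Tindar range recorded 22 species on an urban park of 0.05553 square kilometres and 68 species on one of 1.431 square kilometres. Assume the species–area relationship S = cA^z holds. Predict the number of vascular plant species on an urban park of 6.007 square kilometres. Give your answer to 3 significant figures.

z = ln(68/22) / ln(1.431/0.05553) = 1.1285 / 3.2492 = 0.3473
c = 22 / 0.05553^0.3473 = 22 / 0.3664 = 60.04
S₃ = 60.04 × 6.007^0.3473 = 60.04 × 1.864 ≈ 111.9

112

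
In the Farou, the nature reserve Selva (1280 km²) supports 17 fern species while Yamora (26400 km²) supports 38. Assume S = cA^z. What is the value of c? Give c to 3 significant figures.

2.54

z = ln(S₂/S₁) / ln(A₂/A₁) = ln(38/17) / ln(26400/1280) = 0.8044 / 3.0265 = 0.2658
c = S₁ / A₁^z = 17 / 1280^0.2658 = 17 / 6.696 = 2.539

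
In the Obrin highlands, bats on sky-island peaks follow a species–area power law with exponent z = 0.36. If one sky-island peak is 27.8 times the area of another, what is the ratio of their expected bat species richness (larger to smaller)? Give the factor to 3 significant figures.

S₂/S₁ = (A₂/A₁)^z = 27.8^0.36
ln(S₂/S₁) = 0.36 × ln 27.8 = 0.36 × 3.3250 = 1.1970
S₂/S₁ = e^1.1970 ≈ 3.31

3.31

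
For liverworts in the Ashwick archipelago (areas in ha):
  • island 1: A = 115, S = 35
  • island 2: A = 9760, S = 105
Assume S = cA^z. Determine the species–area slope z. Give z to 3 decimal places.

Taking logs: ln S = ln c + z ln A, so z = (ln S₂ − ln S₁)/(ln A₂ − ln A₁).
z = ln(105/35) / ln(9760/115) = ln(3) / ln(84.87) = 1.0986 / 4.4411 = 0.2474

0.247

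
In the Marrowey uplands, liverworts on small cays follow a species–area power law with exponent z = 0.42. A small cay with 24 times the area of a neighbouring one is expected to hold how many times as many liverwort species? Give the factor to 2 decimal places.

3.80

S₂/S₁ = (A₂/A₁)^z = 24^0.42
ln(S₂/S₁) = 0.42 × ln 24 = 0.42 × 3.1781 = 1.3348
S₂/S₁ = e^1.3348 ≈ 3.799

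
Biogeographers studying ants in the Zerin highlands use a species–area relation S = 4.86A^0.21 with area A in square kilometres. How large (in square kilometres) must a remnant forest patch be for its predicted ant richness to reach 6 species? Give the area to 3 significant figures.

2.73 square kilometres

6 = 4.86 × A^0.21  ⇒  A^0.21 = 6/4.86 = 1.235
ln A = ln(1.235) / 0.21 = 0.2107 / 0.21 = 1.0034
A = e^1.0034 ≈ 2.728 square kilometres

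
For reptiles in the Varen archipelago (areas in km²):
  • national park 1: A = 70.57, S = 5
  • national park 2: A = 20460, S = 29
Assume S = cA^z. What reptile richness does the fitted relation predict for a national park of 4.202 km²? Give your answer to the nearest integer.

z = ln(29/5) / ln(20460/70.57) = 1.7579 / 5.6696 = 0.3100
c = 5 / 70.57^0.3100 = 5 / 3.743 = 1.336
S₃ = 1.336 × 4.202^0.3100 = 1.336 × 1.561 ≈ 2.085

2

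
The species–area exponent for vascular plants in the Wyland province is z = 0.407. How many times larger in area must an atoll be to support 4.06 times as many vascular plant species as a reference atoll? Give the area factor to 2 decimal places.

(A₂/A₁)^0.407 = 4.06, so A₂/A₁ = 4.06^(1/0.407) = 4.06^2.457
ln(A₂/A₁) = ln 4.06 / 0.407 = 1.4012 / 0.407 = 3.4427
A₂/A₁ = e^3.4427 ≈ 31.27

31.27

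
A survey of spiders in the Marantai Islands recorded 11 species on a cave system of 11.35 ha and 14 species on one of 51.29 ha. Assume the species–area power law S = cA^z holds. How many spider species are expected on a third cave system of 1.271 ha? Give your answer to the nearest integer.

8

z = ln(14/11) / ln(51.29/11.35) = 0.2412 / 1.5083 = 0.1599
c = 11 / 11.35^0.1599 = 11 / 1.475 = 7.459
S₃ = 7.459 × 1.271^0.1599 = 7.459 × 1.039 ≈ 7.751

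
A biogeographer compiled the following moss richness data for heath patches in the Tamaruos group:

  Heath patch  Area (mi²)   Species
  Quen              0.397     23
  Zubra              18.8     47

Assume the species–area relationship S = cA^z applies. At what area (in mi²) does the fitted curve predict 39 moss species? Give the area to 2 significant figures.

z = ln(47/23) / ln(18.8/0.397) = 0.7147 / 3.8577 = 0.1853
c = 23 / 0.397^0.1853 = 23 / 0.8427 = 27.29
A = (39/27.29)^(1/0.1853) ⇒ ln A = ln(1.429)/0.1853 = 1.9267
A = e^1.9267 ≈ 6.867 mi²

6.9 mi²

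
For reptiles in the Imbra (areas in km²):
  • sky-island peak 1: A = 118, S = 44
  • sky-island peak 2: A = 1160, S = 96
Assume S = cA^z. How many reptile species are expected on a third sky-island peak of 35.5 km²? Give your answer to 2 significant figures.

z = ln(96/44) / ln(1160/118) = 0.7802 / 2.2855 = 0.3414
c = 44 / 118^0.3414 = 44 / 5.096 = 8.634
S₃ = 8.634 × 35.5^0.3414 = 8.634 × 3.382 ≈ 29.2

29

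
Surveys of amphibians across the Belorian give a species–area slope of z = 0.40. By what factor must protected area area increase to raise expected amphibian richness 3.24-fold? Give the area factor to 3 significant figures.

(A₂/A₁)^0.4 = 3.24, so A₂/A₁ = 3.24^(1/0.4) = 3.24^2.5
ln(A₂/A₁) = ln 3.24 / 0.4 = 1.1756 / 0.4 = 2.9389
A₂/A₁ = e^2.9389 ≈ 18.9

18.9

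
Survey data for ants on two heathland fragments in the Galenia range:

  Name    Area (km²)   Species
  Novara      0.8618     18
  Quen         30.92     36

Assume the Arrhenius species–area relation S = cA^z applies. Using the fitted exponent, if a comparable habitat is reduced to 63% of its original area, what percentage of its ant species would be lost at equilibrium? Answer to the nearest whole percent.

9%

z = ln(36/18) / ln(30.92/0.8618) = 0.6931 / 3.5801 = 0.1936
S_new/S_old = (A_new/A_old)^z = 0.63^0.1936 = exp(0.1936 × -0.4620) = 0.9144
Fraction lost = 1 − 0.9144 = 0.08557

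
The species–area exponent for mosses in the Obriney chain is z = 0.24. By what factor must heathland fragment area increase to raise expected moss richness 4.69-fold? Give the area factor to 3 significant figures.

(A₂/A₁)^0.24 = 4.69, so A₂/A₁ = 4.69^(1/0.24) = 4.69^4.167
ln(A₂/A₁) = ln 4.69 / 0.24 = 1.5454 / 0.24 = 6.4393
A₂/A₁ = e^6.4393 ≈ 626

626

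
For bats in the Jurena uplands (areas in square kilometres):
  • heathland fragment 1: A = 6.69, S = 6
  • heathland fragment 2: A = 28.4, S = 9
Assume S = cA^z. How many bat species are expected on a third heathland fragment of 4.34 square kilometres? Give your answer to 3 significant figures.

5.31

z = ln(9/6) / ln(28.4/6.69) = 0.4055 / 1.4458 = 0.2804
c = 6 / 6.69^0.2804 = 6 / 1.704 = 3.521
S₃ = 3.521 × 4.34^0.2804 = 3.521 × 1.509 ≈ 5.314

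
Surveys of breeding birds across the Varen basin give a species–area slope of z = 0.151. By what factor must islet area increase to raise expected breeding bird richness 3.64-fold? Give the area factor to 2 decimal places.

5198.80

(A₂/A₁)^0.151 = 3.64, so A₂/A₁ = 3.64^(1/0.151) = 3.64^6.623
ln(A₂/A₁) = ln 3.64 / 0.151 = 1.2920 / 0.151 = 8.5562
A₂/A₁ = e^8.5562 ≈ 5199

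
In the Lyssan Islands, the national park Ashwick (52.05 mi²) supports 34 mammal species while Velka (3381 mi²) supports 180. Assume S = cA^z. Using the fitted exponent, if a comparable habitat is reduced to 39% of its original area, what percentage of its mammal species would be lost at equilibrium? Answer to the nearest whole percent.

z = ln(180/34) / ln(3381/52.05) = 1.6666 / 4.1737 = 0.3993
S_new/S_old = (A_new/A_old)^z = 0.39^0.3993 = exp(0.3993 × -0.9416) = 0.6866
Fraction lost = 1 − 0.6866 = 0.3134

31%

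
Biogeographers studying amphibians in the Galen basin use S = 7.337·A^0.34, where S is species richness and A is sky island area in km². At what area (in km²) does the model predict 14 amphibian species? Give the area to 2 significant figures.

14 = 7.337 × A^0.34  ⇒  A^0.34 = 14/7.337 = 1.908
ln A = ln(1.908) / 0.34 = 0.6461 / 0.34 = 1.9004
A = e^1.9004 ≈ 6.688 km²

6.7 km²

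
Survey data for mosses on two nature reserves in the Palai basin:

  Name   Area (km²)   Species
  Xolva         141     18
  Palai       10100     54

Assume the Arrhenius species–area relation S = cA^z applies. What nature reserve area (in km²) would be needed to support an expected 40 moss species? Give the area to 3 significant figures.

z = ln(54/18) / ln(10100/141) = 1.0986 / 4.2715 = 0.2572
c = 18 / 141^0.2572 = 18 / 3.571 = 5.041
A = (40/5.041)^(1/0.2572) ⇒ ln A = ln(7.935)/0.2572 = 8.0534
A = e^8.0534 ≈ 3145 km²

3140 km²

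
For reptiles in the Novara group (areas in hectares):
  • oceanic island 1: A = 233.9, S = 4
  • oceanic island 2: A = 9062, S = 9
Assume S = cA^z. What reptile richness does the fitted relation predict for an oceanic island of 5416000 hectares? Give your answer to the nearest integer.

37

z = ln(9/4) / ln(9062/233.9) = 0.8109 / 3.6570 = 0.2218
c = 4 / 233.9^0.2218 = 4 / 3.352 = 1.193
S₃ = 1.193 × 5416000^0.2218 = 1.193 × 31.13 ≈ 37.15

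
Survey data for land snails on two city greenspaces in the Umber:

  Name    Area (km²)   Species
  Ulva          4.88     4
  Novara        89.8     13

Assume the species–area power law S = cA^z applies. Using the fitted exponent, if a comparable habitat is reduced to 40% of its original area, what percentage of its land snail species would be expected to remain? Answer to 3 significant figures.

69.0%

z = ln(13/4) / ln(89.8/4.88) = 1.1787 / 2.9124 = 0.4047
S_new/S_old = (A_new/A_old)^z = 0.4^0.4047 = exp(0.4047 × -0.9163) = 0.6902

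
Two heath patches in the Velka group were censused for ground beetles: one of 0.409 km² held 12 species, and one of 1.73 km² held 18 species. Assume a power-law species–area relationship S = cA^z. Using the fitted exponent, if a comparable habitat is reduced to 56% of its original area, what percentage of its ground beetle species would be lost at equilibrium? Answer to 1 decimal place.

z = ln(18/12) / ln(1.73/0.409) = 0.4055 / 1.4422 = 0.2812
S_new/S_old = (A_new/A_old)^z = 0.56^0.2812 = exp(0.2812 × -0.5798) = 0.8496
Fraction lost = 1 − 0.8496 = 0.1504

15.0%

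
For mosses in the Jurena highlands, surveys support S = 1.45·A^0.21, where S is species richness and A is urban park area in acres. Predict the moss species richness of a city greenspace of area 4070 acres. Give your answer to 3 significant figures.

8.31

S = 1.45 × 4070^0.21
ln S = ln 1.45 + 0.21 × ln 4070 = 0.3716 + 0.21 × 8.3114 = 2.1170
S = e^2.1170 ≈ 8.306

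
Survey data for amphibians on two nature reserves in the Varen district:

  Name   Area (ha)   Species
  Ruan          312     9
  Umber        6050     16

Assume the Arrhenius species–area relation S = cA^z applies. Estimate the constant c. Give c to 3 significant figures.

2.95

z = ln(S₂/S₁) / ln(A₂/A₁) = ln(16/9) / ln(6050/312) = 0.5754 / 2.9648 = 0.1941
c = S₁ / A₁^z = 9 / 312^0.1941 = 9 / 3.048 = 2.953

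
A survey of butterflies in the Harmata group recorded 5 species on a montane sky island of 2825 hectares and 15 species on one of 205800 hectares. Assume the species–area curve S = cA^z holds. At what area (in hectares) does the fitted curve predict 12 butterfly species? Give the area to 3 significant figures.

z = ln(15/5) / ln(205800/2825) = 1.0986 / 4.2884 = 0.2562
c = 5 / 2825^0.2562 = 5 / 7.658 = 0.6529
A = (12/0.6529)^(1/0.2562) ⇒ ln A = ln(18.38)/0.2562 = 11.3636
A = e^11.3636 ≈ 86131 hectares

86100 hectares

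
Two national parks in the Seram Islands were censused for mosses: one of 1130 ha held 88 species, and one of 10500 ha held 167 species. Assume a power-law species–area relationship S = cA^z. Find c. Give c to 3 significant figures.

11.7

z = ln(S₂/S₁) / ln(A₂/A₁) = ln(167/88) / ln(10500/1130) = 0.6407 / 2.2292 = 0.2874
c = S₁ / A₁^z = 88 / 1130^0.2874 = 88 / 7.541 = 11.67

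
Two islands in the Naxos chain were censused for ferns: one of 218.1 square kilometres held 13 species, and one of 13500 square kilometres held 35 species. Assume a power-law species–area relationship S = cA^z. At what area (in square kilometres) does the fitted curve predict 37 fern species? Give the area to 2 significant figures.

17000 square kilometres

z = ln(35/13) / ln(13500/218.1) = 0.9904 / 4.1255 = 0.2401
c = 13 / 218.1^0.2401 = 13 / 3.643 = 3.569
A = (37/3.569)^(1/0.2401) ⇒ ln A = ln(10.37)/0.2401 = 9.7419
A = e^9.7419 ≈ 17016 square kilometres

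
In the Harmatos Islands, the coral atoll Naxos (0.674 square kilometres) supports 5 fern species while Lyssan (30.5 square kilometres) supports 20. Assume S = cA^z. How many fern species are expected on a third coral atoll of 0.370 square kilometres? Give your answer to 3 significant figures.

4.02

z = ln(20/5) / ln(30.5/0.674) = 1.3863 / 3.8123 = 0.3636
c = 5 / 0.674^0.3636 = 5 / 0.8664 = 5.771
S₃ = 5.771 × 0.37^0.3636 = 5.771 × 0.6966 ≈ 4.02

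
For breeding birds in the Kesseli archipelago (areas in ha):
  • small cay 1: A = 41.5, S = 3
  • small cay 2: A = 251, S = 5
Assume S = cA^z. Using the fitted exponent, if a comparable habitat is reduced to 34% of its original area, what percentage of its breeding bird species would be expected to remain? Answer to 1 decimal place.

73.6%

z = ln(5/3) / ln(251/41.5) = 0.5108 / 1.7998 = 0.2838
S_new/S_old = (A_new/A_old)^z = 0.34^0.2838 = exp(0.2838 × -1.0788) = 0.7362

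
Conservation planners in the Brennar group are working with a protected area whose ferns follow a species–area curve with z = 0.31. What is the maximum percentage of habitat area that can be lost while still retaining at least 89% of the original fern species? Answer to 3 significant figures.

31.3%

Need (A_new/A_old)^0.31 = 0.89, so A_new/A_old = 0.89^(1/0.31) = 0.89^3.226
ln(A_new/A_old) = ln 0.89 / 0.31 = -0.1165 / 0.31 = -0.3759
A_new/A_old = e^-0.3759 ≈ 0.6867
Fraction that can be lost = 1 − 0.6867 = 0.3133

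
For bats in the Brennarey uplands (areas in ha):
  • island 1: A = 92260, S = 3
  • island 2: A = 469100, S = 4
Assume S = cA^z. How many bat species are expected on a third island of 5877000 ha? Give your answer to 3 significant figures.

6.26

z = ln(4/3) / ln(469100/92260) = 0.2877 / 1.6262 = 0.1769
c = 3 / 92260^0.1769 = 3 / 7.557 = 0.397
S₃ = 0.397 × 5877000^0.1769 = 0.397 × 15.76 ≈ 6.256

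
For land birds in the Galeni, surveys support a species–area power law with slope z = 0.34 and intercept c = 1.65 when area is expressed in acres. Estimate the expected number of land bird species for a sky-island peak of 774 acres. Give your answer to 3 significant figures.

15.8

S = 1.65 × 774^0.34
ln S = ln 1.65 + 0.34 × ln 774 = 0.5008 + 0.34 × 6.6516 = 2.7623
S = e^2.7623 ≈ 15.84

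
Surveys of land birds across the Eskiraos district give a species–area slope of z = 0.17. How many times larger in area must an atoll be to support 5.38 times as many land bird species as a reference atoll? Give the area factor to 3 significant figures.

19900

(A₂/A₁)^0.17 = 5.38, so A₂/A₁ = 5.38^(1/0.17) = 5.38^5.882
ln(A₂/A₁) = ln 5.38 / 0.17 = 1.6827 / 0.17 = 9.8982
A₂/A₁ = e^9.8982 ≈ 19894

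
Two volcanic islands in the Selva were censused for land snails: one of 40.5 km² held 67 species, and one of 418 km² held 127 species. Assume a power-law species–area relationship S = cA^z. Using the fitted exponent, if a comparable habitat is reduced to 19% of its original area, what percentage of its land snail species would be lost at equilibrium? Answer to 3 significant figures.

z = ln(127/67) / ln(418/40.5) = 0.6395 / 2.3342 = 0.2740
S_new/S_old = (A_new/A_old)^z = 0.19^0.2740 = exp(0.2740 × -1.6607) = 0.6345
Fraction lost = 1 − 0.6345 = 0.3655

36.6%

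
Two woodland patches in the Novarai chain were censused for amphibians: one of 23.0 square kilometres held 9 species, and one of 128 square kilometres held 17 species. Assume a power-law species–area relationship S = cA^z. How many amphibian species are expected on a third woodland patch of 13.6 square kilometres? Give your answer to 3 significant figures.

7.41

z = ln(17/9) / ln(128/23) = 0.6360 / 1.7165 = 0.3705
c = 9 / 23^0.3705 = 9 / 3.195 = 2.817
S₃ = 2.817 × 13.6^0.3705 = 2.817 × 2.63 ≈ 7.408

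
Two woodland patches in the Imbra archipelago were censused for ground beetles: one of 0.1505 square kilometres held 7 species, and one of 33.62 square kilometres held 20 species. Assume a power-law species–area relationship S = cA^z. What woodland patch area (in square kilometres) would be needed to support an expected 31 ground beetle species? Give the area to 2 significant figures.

z = ln(20/7) / ln(33.62/0.1505) = 1.0498 / 5.4089 = 0.1941
c = 7 / 0.1505^0.1941 = 7 / 0.6924 = 10.11
A = (31/10.11)^(1/0.1941) ⇒ ln A = ln(3.066)/0.1941 = 5.7731
A = e^5.7731 ≈ 321.5 square kilometres

320 square kilometres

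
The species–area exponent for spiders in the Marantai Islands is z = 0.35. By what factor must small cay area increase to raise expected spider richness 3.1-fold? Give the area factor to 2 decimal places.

(A₂/A₁)^0.35 = 3.1, so A₂/A₁ = 3.1^(1/0.35) = 3.1^2.857
ln(A₂/A₁) = ln 3.1 / 0.35 = 1.1314 / 0.35 = 3.2326
A₂/A₁ = e^3.2326 ≈ 25.34

25.34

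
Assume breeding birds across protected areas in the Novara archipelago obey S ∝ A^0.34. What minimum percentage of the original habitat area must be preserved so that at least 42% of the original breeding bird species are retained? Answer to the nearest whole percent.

8%

Need (A_new/A_old)^0.34 = 0.42, so A_new/A_old = 0.42^(1/0.34) = 0.42^2.941
ln(A_new/A_old) = ln 0.42 / 0.34 = -0.8675 / 0.34 = -2.5515
A_new/A_old = e^-2.5515 ≈ 0.07797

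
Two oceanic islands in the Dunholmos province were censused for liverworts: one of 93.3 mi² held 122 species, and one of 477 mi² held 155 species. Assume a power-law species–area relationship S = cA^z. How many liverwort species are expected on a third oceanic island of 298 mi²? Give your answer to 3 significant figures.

z = ln(155/122) / ln(477/93.3) = 0.2394 / 1.6317 = 0.1467
c = 122 / 93.3^0.1467 = 122 / 1.945 = 62.71
S₃ = 62.71 × 298^0.1467 = 62.71 × 2.307 ≈ 144.7

145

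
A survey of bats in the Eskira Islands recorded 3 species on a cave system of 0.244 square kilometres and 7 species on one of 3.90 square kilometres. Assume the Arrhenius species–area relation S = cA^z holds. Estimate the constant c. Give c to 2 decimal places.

4.62

z = ln(S₂/S₁) / ln(A₂/A₁) = ln(7/3) / ln(3.9/0.244) = 0.8473 / 2.7716 = 0.3057
c = S₁ / A₁^z = 3 / 0.244^0.3057 = 3 / 0.6497 = 4.617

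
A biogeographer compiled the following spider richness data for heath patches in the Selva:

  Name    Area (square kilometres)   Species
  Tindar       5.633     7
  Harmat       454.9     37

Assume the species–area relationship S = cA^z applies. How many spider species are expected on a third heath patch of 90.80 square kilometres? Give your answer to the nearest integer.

z = ln(37/7) / ln(454.9/5.633) = 1.6650 / 4.3914 = 0.3791
c = 7 / 5.633^0.3791 = 7 / 1.926 = 3.635
S₃ = 3.635 × 90.8^0.3791 = 3.635 × 5.526 ≈ 20.08

20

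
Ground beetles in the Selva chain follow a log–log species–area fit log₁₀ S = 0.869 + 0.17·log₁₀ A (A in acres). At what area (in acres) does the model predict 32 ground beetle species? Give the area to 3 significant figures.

32 = 7.396 × A^0.17  ⇒  A^0.17 = 32/7.396 = 4.327
ln A = ln(4.327) / 0.17 = 1.4648 / 0.17 = 8.6164
A = e^8.6164 ≈ 5522 acres

5520 acres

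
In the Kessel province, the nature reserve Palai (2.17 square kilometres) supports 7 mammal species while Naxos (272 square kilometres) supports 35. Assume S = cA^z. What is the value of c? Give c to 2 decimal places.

z = ln(S₂/S₁) / ln(A₂/A₁) = ln(35/7) / ln(272/2.17) = 1.6094 / 4.8311 = 0.3331
c = S₁ / A₁^z = 7 / 2.17^0.3331 = 7 / 1.294 = 5.408

5.41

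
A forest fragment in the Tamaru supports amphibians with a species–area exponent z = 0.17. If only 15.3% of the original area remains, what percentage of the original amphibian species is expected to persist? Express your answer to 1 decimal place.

72.7%

S_new/S_old = (A_new/A_old)^z = 0.153^0.17
= exp(0.17 × ln 0.153) = exp(0.17 × -1.8773) = exp(-0.3191) ≈ 0.7268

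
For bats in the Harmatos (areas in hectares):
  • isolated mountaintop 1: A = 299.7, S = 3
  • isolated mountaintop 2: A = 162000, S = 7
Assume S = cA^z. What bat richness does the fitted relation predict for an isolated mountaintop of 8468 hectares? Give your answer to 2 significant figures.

4.7

z = ln(7/3) / ln(162000/299.7) = 0.8473 / 6.2926 = 0.1347
c = 3 / 299.7^0.1347 = 3 / 2.155 = 1.392
S₃ = 1.392 × 8468^0.1347 = 1.392 × 3.38 ≈ 4.704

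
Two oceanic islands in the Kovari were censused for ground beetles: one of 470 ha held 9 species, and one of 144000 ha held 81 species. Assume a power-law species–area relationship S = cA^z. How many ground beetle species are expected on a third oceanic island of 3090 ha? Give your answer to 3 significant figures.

z = ln(81/9) / ln(144000/470) = 2.1972 / 5.7248 = 0.3838
c = 9 / 470^0.3838 = 9 / 10.61 = 0.8485
S₃ = 0.8485 × 3090^0.3838 = 0.8485 × 21.85 ≈ 18.54

18.5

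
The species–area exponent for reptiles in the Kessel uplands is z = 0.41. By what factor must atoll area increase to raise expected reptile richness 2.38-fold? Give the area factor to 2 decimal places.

8.29

(A₂/A₁)^0.41 = 2.38, so A₂/A₁ = 2.38^(1/0.41) = 2.38^2.439
ln(A₂/A₁) = ln 2.38 / 0.41 = 0.8671 / 0.41 = 2.1149
A₂/A₁ = e^2.1149 ≈ 8.289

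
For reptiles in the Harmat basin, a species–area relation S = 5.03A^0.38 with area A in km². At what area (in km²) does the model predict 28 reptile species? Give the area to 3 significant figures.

28 = 5.03 × A^0.38  ⇒  A^0.38 = 28/5.03 = 5.567
ln A = ln(5.567) / 0.38 = 1.7168 / 0.38 = 4.5179
A = e^4.5179 ≈ 91.64 km²

91.6 km²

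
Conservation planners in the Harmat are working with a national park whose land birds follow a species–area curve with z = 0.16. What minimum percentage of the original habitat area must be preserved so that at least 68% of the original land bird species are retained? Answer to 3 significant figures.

8.98%

Need (A_new/A_old)^0.16 = 0.68, so A_new/A_old = 0.68^(1/0.16) = 0.68^6.25
ln(A_new/A_old) = ln 0.68 / 0.16 = -0.3857 / 0.16 = -2.4104
A_new/A_old = e^-2.4104 ≈ 0.08978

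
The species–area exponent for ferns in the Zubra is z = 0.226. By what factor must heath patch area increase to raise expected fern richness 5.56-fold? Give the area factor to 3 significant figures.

(A₂/A₁)^0.226 = 5.56, so A₂/A₁ = 5.56^(1/0.226) = 5.56^4.425
ln(A₂/A₁) = ln 5.56 / 0.226 = 1.7156 / 0.226 = 7.5911
A₂/A₁ = e^7.5911 ≈ 1981

1980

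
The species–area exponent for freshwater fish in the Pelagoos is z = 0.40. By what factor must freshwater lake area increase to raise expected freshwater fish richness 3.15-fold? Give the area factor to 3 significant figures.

(A₂/A₁)^0.4 = 3.15, so A₂/A₁ = 3.15^(1/0.4) = 3.15^2.5
ln(A₂/A₁) = ln 3.15 / 0.4 = 1.1474 / 0.4 = 2.8685
A₂/A₁ = e^2.8685 ≈ 17.61

17.6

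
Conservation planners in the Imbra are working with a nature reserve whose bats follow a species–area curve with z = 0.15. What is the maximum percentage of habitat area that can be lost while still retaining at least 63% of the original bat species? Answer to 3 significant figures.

95.4%

Need (A_new/A_old)^0.15 = 0.63, so A_new/A_old = 0.63^(1/0.15) = 0.63^6.667
ln(A_new/A_old) = ln 0.63 / 0.15 = -0.4620 / 0.15 = -3.0802
A_new/A_old = e^-3.0802 ≈ 0.04595
Fraction that can be lost = 1 − 0.04595 = 0.9541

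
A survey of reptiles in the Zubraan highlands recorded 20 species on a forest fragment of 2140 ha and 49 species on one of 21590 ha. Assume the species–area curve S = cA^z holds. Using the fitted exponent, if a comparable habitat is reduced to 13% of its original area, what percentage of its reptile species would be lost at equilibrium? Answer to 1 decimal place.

54.7%

z = ln(49/20) / ln(21590/2140) = 0.8961 / 2.3114 = 0.3877
S_new/S_old = (A_new/A_old)^z = 0.13^0.3877 = exp(0.3877 × -2.0402) = 0.4534
Fraction lost = 1 − 0.4534 = 0.5466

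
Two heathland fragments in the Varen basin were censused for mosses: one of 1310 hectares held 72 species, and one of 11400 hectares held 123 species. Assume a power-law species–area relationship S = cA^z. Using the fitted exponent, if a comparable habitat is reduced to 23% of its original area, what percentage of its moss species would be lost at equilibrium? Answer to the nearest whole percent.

z = ln(123/72) / ln(11400/1310) = 0.5355 / 2.1636 = 0.2475
S_new/S_old = (A_new/A_old)^z = 0.23^0.2475 = exp(0.2475 × -1.4697) = 0.6951
Fraction lost = 1 − 0.6951 = 0.3049

30%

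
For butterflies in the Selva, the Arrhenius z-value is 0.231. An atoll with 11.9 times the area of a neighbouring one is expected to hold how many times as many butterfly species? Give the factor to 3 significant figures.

S₂/S₁ = (A₂/A₁)^z = 11.9^0.231
ln(S₂/S₁) = 0.231 × ln 11.9 = 0.231 × 2.4765 = 0.5721
S₂/S₁ = e^0.5721 ≈ 1.772

1.77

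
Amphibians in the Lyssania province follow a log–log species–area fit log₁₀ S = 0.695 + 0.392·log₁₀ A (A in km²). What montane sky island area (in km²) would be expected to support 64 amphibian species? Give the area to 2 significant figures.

680 km²

64 = 4.955 × A^0.392  ⇒  A^0.392 = 64/4.955 = 12.92
ln A = ln(12.92) / 0.392 = 2.5586 / 0.392 = 6.5270
A = e^6.5270 ≈ 683.3 km²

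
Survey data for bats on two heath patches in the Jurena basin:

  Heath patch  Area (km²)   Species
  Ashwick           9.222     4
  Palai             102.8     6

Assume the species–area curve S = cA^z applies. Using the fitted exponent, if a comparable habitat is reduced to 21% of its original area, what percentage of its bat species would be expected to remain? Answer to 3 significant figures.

76.9%

z = ln(6/4) / ln(102.8/9.222) = 0.4055 / 2.4112 = 0.1682
S_new/S_old = (A_new/A_old)^z = 0.21^0.1682 = exp(0.1682 × -1.5606) = 0.7692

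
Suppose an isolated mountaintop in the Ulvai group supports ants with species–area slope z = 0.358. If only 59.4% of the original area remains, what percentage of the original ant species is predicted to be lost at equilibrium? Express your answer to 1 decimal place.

17.0%

S_new/S_old = (A_new/A_old)^z = 0.594^0.358
= exp(0.358 × ln 0.594) = exp(0.358 × -0.5209) = exp(-0.1865) ≈ 0.8299
Fraction lost = 1 − 0.8299 = 0.1701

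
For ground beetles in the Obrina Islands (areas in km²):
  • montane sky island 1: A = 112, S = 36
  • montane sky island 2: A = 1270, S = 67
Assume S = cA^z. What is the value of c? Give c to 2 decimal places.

10.77

z = ln(S₂/S₁) / ln(A₂/A₁) = ln(67/36) / ln(1270/112) = 0.6212 / 2.4283 = 0.2558
c = S₁ / A₁^z = 36 / 112^0.2558 = 36 / 3.344 = 10.77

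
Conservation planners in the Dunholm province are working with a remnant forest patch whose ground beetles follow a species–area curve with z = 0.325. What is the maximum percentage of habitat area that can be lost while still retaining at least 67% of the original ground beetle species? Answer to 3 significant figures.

70.8%

Need (A_new/A_old)^0.325 = 0.67, so A_new/A_old = 0.67^(1/0.325) = 0.67^3.077
ln(A_new/A_old) = ln 0.67 / 0.325 = -0.4005 / 0.325 = -1.2322
A_new/A_old = e^-1.2322 ≈ 0.2916
Fraction that can be lost = 1 − 0.2916 = 0.7084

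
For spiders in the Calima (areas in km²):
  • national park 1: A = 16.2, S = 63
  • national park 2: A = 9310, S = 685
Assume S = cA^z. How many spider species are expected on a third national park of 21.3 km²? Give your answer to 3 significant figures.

z = ln(685/63) / ln(9310/16.2) = 2.3863 / 6.3538 = 0.3756
c = 63 / 16.2^0.3756 = 63 / 2.846 = 22.14
S₃ = 22.14 × 21.3^0.3756 = 22.14 × 3.154 ≈ 69.82

69.8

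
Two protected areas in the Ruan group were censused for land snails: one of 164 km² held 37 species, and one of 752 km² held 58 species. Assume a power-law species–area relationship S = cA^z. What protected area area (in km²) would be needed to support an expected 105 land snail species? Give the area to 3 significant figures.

z = ln(58/37) / ln(752/164) = 0.4495 / 1.5229 = 0.2952
c = 37 / 164^0.2952 = 37 / 4.506 = 8.211
A = (105/8.211)^(1/0.2952) ⇒ ln A = ln(12.79)/0.2952 = 8.6334
A = e^8.6334 ≈ 5616 km²

5620 km²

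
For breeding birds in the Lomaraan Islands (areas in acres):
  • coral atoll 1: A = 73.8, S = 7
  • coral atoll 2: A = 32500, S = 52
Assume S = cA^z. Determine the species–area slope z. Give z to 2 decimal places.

Taking logs: ln S = ln c + z ln A, so z = (ln S₂ − ln S₁)/(ln A₂ − ln A₁).
z = ln(52/7) / ln(32500/73.8) = ln(7.429) / ln(440.4) = 2.0053 / 6.0876 = 0.3294

0.33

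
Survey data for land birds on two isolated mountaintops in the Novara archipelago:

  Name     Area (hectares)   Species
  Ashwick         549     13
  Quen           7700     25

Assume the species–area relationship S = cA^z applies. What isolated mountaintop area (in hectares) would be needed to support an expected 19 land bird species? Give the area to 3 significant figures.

2540 hectares

z = ln(25/13) / ln(7700/549) = 0.6539 / 2.6409 = 0.2476
c = 13 / 549^0.2476 = 13 / 4.768 = 2.726
A = (19/2.726)^(1/0.2476) ⇒ ln A = ln(6.969)/0.2476 = 7.8407
A = e^7.8407 ≈ 2542 hectares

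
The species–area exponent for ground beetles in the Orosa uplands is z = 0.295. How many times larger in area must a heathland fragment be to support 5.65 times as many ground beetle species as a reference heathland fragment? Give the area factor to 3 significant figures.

(A₂/A₁)^0.295 = 5.65, so A₂/A₁ = 5.65^(1/0.295) = 5.65^3.39
ln(A₂/A₁) = ln 5.65 / 0.295 = 1.7317 / 0.295 = 5.8700
A₂/A₁ = e^5.8700 ≈ 354.3

354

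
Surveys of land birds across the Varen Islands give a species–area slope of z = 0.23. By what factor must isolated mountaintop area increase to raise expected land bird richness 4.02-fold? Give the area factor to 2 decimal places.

(A₂/A₁)^0.23 = 4.02, so A₂/A₁ = 4.02^(1/0.23) = 4.02^4.348
ln(A₂/A₁) = ln 4.02 / 0.23 = 1.3913 / 0.23 = 6.0491
A₂/A₁ = e^6.0491 ≈ 423.7

423.71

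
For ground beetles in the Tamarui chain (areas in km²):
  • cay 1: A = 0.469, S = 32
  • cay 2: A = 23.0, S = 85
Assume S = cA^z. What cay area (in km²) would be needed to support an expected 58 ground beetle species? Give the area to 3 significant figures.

5.02 km²

z = ln(85/32) / ln(23/0.469) = 0.9769 / 3.8926 = 0.2510
c = 32 / 0.469^0.2510 = 32 / 0.8269 = 38.7
A = (58/38.7)^(1/0.2510) ⇒ ln A = ln(1.499)/0.2510 = 1.6125
A = e^1.6125 ≈ 5.016 km²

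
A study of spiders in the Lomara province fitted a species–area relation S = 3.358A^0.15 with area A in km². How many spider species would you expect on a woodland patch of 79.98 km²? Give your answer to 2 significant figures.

S = 3.358 × 79.98^0.15 = 3.358 × 1.93 ≈ 6.479

6.5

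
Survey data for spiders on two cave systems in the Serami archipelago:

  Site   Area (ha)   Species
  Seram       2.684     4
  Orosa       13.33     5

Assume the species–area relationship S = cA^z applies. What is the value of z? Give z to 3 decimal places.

Taking logs: ln S = ln c + z ln A, so z = (ln S₂ − ln S₁)/(ln A₂ − ln A₁).
z = ln(5/4) / ln(13.33/2.684) = ln(1.25) / ln(4.966) = 0.2231 / 1.6027 = 0.1392

0.139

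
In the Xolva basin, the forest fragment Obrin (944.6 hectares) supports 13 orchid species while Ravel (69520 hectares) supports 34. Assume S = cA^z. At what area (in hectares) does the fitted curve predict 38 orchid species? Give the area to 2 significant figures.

110000 hectares

z = ln(34/13) / ln(69520/944.6) = 0.9614 / 4.2986 = 0.2237
c = 13 / 944.6^0.2237 = 13 / 4.628 = 2.809
A = (38/2.809)^(1/0.2237) ⇒ ln A = ln(13.53)/0.2237 = 11.6467
A = e^11.6467 ≈ 114311 hectares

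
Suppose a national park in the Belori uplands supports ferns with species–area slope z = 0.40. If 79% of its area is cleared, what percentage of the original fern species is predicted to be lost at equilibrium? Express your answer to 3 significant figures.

S_new/S_old = (A_new/A_old)^z = 0.21^0.4
= exp(0.4 × ln 0.21) = exp(0.4 × -1.5606) = exp(-0.6243) ≈ 0.5357
Fraction lost = 1 − 0.5357 = 0.4643

46.4%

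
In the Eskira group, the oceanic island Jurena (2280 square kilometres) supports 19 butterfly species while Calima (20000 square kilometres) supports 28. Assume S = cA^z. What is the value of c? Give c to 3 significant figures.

4.78

z = ln(S₂/S₁) / ln(A₂/A₁) = ln(28/19) / ln(20000/2280) = 0.3878 / 2.1716 = 0.1786
c = S₁ / A₁^z = 19 / 2280^0.1786 = 19 / 3.978 = 4.777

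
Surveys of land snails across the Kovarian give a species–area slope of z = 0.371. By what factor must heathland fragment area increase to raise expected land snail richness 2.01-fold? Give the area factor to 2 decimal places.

6.57

(A₂/A₁)^0.371 = 2.01, so A₂/A₁ = 2.01^(1/0.371) = 2.01^2.695
ln(A₂/A₁) = ln 2.01 / 0.371 = 0.6981 / 0.371 = 1.8818
A₂/A₁ = e^1.8818 ≈ 6.565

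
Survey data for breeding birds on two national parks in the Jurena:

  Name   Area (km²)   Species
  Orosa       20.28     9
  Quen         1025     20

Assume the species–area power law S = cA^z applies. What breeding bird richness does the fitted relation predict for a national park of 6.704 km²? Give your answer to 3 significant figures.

7.18

z = ln(20/9) / ln(1025/20.28) = 0.7985 / 3.9228 = 0.2036
c = 9 / 20.28^0.2036 = 9 / 1.845 = 4.877
S₃ = 4.877 × 6.704^0.2036 = 4.877 × 1.473 ≈ 7.184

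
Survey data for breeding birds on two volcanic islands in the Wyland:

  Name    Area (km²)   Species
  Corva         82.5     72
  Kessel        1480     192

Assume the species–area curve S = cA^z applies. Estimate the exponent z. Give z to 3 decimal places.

Taking logs: ln S = ln c + z ln A, so z = (ln S₂ − ln S₁)/(ln A₂ − ln A₁).
z = ln(192/72) / ln(1480/82.5) = ln(2.667) / ln(17.94) = 0.9808 / 2.8870 = 0.3397

0.340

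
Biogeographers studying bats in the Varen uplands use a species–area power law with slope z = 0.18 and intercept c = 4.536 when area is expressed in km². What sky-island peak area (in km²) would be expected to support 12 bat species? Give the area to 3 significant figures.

12 = 4.536 × A^0.18  ⇒  A^0.18 = 12/4.536 = 2.646
ln A = ln(2.646) / 0.18 = 0.9729 / 0.18 = 5.4048
A = e^5.4048 ≈ 222.5 km²

222 km²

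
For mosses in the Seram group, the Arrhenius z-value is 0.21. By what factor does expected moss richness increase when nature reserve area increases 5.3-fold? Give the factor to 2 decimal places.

S₂/S₁ = (A₂/A₁)^z = 5.3^0.21
ln(S₂/S₁) = 0.21 × ln 5.3 = 0.21 × 1.6677 = 0.3502
S₂/S₁ = e^0.3502 ≈ 1.419

1.42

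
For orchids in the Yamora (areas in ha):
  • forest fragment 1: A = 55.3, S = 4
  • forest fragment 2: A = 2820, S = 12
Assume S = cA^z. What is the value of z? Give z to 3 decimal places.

0.279

Taking logs: ln S = ln c + z ln A, so z = (ln S₂ − ln S₁)/(ln A₂ − ln A₁).
z = ln(12/4) / ln(2820/55.3) = ln(3) / ln(50.99) = 1.0986 / 3.9317 = 0.2794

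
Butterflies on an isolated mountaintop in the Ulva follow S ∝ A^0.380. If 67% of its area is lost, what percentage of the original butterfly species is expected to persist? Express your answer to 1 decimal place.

S_new/S_old = (A_new/A_old)^z = 0.33^0.38
= exp(0.38 × ln 0.33) = exp(0.38 × -1.1087) = exp(-0.4213) ≈ 0.6562

65.6%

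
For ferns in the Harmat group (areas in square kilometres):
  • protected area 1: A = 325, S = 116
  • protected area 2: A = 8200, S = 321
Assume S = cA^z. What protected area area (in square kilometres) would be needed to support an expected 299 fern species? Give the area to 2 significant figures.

6500 square kilometres

z = ln(321/116) / ln(8200/325) = 1.0179 / 3.2281 = 0.3153
c = 116 / 325^0.3153 = 116 / 6.195 = 18.73
A = (299/18.73)^(1/0.3153) ⇒ ln A = ln(15.97)/0.3153 = 8.7867
A = e^8.7867 ≈ 6547 square kilometres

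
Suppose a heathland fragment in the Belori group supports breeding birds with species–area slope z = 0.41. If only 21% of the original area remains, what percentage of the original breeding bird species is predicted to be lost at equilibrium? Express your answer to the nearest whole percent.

47%

S_new/S_old = (A_new/A_old)^z = 0.21^0.41
= exp(0.41 × ln 0.21) = exp(0.41 × -1.5606) = exp(-0.6399) ≈ 0.5274
Fraction lost = 1 − 0.5274 = 0.4726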